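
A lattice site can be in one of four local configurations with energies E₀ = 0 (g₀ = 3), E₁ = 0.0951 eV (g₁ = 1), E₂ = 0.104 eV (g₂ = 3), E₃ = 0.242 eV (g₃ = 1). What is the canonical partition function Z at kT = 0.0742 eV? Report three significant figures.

Z = 4.05

Eᵢ/kT = 0, 1.2817, 1.4016, 3.2615.
Z = Σ gᵢe^(−Eᵢ/kT) = 3·e^(−0) + 1·e^(−1.2817) + 3·e^(−1.4016) + 1·e^(−3.2615) = 3.0000 + 0.27757 + 0.73861 + 0.038331 = 4.0545.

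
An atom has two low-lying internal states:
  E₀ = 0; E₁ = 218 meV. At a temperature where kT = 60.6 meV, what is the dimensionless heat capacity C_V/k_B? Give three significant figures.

Eᵢ/kT = 0, 3.5974.
Z = Σ e^(−Eᵢ/kT) = e^(−0) + e^(−3.5974) = 1.0000 + 0.027395 = 1.0274.
⟨E⟩ = 5.8128 meV, ⟨E²⟩ = 1267.2 meV².
C_V/k_B = (⟨E²⟩ − ⟨E⟩²)/(kT)² = (1267.2 − 33.789)/3672.4 = 0.336.

0.336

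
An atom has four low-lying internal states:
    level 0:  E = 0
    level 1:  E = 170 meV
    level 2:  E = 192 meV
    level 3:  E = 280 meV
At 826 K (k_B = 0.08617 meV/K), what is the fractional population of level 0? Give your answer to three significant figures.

0.848

k_BT = 0.08617 × 826 K = 71.176 meV.
Eᵢ/kT = 0, 2.3884, 2.6975, 3.9339.
Z = Σ e^(−Eᵢ/kT) = e^(−0) + e^(−2.3884) + e^(−2.6975) + e^(−3.9339) = 1.0000 + 0.091776 + 0.067374 + 0.019567 = 1.1787.
P₀ = e^(−E₀/kT) / Z = 1.0000/1.1787 = 0.848.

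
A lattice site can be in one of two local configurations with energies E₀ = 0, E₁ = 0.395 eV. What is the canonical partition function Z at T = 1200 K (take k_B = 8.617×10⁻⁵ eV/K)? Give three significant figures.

k_BT = 8.617×10⁻⁵ × 1200 K = 0.10340 eV.
Eᵢ/kT = 0, 3.8201.
Z = Σ e^(−Eᵢ/kT) = e^(−0) + e^(−3.8201) = 1.0000 + 0.021926 = 1.0219.

Z = 1.02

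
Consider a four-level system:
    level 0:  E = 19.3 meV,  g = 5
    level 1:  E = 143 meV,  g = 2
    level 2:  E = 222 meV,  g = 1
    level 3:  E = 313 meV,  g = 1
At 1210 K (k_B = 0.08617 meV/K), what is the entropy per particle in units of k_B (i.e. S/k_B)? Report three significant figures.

k_BT = 0.08617 × 1210 K = 104.27 meV.
Eᵢ/kT = 0.18510, 1.3714, 2.1291, 3.0018.
Z = Σ gᵢe^(−Eᵢ/kT) = 5·e^(−0.18510) + 2·e^(−1.3714) + 1·e^(−2.1291) + 1·e^(−3.0018) = 4.1551 + 0.50750 + 0.11894 + 0.049698 = 4.8312.
⟨E⟩ = Σ EᵢPᵢ = 40.306 meV.
S/k_B = ln Z + ⟨E⟩/kT = ln(4.8312) + 40.306/104.27 = 1.5751 + 0.38655 = 1.96.

1.96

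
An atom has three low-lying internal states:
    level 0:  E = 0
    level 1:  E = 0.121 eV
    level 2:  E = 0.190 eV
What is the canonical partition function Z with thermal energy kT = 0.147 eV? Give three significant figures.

Z = 1.71

Eᵢ/kT = 0, 0.82313, 1.2925.
Z = Σ e^(−Eᵢ/kT) = e^(−0) + e^(−0.82313) + e^(−1.2925) = 1.0000 + 0.43906 + 0.27458 = 1.7136.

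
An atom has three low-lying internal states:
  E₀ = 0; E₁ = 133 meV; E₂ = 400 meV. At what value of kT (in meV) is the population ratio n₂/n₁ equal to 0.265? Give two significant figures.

n₂/n₁ = exp[−(E₂−E₁)/kT] = 0.265.
⇒ (E₂−E₁)/kT = ln(1/0.265) = ln(3.774) = 1.328.
kT = 267 meV / 1.328 = 200 meV.

200 meV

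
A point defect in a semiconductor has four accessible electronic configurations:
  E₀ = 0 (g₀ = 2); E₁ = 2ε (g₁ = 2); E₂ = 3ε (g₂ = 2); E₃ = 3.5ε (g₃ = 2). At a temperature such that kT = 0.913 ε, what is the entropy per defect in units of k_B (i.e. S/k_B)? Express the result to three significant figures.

Eᵢ/kT = 0, 2.1906, 3.2859, 3.8335.
Z = Σ gᵢe^(−Eᵢ/kT) = 2·e^(−0) + 2·e^(−2.1906) + 2·e^(−3.2859) + 2·e^(−3.8335) = 2.0000 + 0.22370 + 0.074814 + 0.043268 = 2.3418.
⟨E⟩ = Σ EᵢPᵢ = 0.35156 ε.
S/k_B = ln Z + ⟨E⟩/kT = ln(2.3418) + 0.35156/0.913 = 0.85092 + 0.38506 = 1.24.

1.24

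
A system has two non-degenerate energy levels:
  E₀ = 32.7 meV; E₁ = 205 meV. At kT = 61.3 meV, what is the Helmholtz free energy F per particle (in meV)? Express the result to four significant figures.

Eᵢ/kT = 0.533442, 3.34421.
Z = Σ e^(−Eᵢ/kT) = e^(−0.533442) + e^(−3.34421) = 0.586582 + 0.0352881 = 0.621870.
F = −kT ln Z = −61.3 × ln(0.621870) = −61.3 × -0.475024 = 29.12 meV.

29.12 meV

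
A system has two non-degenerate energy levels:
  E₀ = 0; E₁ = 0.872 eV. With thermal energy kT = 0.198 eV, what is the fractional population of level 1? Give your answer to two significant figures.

0.012

Eᵢ/kT = 0, 4.404.
Z = Σ e^(−Eᵢ/kT) = e^(−0) + e^(−4.404) = 1.000 + 0.01223 = 1.012.
P₁ = e^(−E₁/kT) / Z = 0.01223/1.012 = 0.012.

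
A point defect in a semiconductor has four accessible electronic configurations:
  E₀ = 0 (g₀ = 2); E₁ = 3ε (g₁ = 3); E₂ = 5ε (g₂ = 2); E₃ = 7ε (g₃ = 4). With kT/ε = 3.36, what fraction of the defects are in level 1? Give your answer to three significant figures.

Eᵢ/kT = 0, 0.89286, 1.4881, 2.0833.
Z = Σ gᵢe^(−Eᵢ/kT) = 2·e^(−0) + 3·e^(−0.89286) + 2·e^(−1.4881) + 4·e^(−2.0833) = 2.0000 + 1.2284 + 0.45160 + 0.49807 = 4.1781.
P₁ = g₁ e^(−E₁/kT) / Z = 1.2284/4.1781 = 0.294.

0.294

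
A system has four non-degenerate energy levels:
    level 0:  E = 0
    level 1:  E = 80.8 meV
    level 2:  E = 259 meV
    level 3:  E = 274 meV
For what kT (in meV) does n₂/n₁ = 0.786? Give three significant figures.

n₂/n₁ = exp[−(E₂−E₁)/kT] = 0.786.
⇒ (E₂−E₁)/kT = ln(1/0.786) = ln(1.2723) = 0.24083.
kT = 178.2 meV / 0.24083 = 740 meV.

740 meV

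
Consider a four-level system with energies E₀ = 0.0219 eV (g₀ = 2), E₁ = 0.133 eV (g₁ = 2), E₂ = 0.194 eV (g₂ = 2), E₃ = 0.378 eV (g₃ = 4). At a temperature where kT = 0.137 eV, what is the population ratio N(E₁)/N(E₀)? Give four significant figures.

n₁/n₀ = (g₁/g₀) exp[−(E₁−E₀)/kT] = (2/2) × exp(−(0.1111 eV)/(0.137 eV)) = (2/2) × exp(-0.810949) = 0.4444.

0.4444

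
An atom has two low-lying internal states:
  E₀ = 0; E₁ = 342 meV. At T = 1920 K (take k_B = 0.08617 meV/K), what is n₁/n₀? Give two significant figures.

0.13

k_BT = 0.08617 × 1920 K = 165.4 meV.
n₁/n₀ = exp[−(E₁−E₀)/kT] = exp(−(342 meV)/(165.4 meV)) = exp(-2.068) = 0.13.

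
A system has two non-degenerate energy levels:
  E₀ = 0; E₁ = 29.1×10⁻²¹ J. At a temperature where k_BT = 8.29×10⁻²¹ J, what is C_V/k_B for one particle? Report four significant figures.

0.3472

Eᵢ/kT = 0, 3.51025.
Z = Σ e^(−Eᵢ/kT) = e^(−0) + e^(−3.51025) = 1.00000 + 0.0298894 = 1.02989.
⟨E⟩ = 0.844538, ⟨E²⟩ = 24.5761.
C_V/k_B = (⟨E²⟩ − ⟨E⟩²)/(kT)² = (24.5761 − 0.713244)/68.7241 = 0.3472.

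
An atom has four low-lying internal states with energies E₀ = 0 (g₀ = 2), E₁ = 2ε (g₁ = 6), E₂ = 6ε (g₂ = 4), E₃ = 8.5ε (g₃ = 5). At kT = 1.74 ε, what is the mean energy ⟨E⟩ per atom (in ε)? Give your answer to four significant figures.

1.202 ε

Eᵢ/kT = 0, 1.14943, 3.44828, 4.88506.
Z = Σ gᵢe^(−Eᵢ/kT) = 2·e^(−0) + 6·e^(−1.14943) + 4·e^(−3.44828) + 5·e^(−4.88506) = 2.00000 + 1.90090 + 0.127201 + 0.0377934 = 4.06589.
⟨E⟩ = Σ Eᵢ gᵢe^(−Eᵢ/kT) / Z = (0·2.00000 + 2·1.90090 + 6·0.127201 + 8.5·0.0377934) / 4.06589 = 1.202 ε.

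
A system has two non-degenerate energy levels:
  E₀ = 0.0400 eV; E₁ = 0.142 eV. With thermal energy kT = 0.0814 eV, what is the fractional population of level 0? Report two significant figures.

0.78

Eᵢ/kT = 0.4914, 1.744.
Z = Σ e^(−Eᵢ/kT) = e^(−0.4914) + e^(−1.744) = 0.6118 + 0.1748 = 0.7866.
P₀ = e^(−E₀/kT) / Z = 0.6118/0.7866 = 0.78.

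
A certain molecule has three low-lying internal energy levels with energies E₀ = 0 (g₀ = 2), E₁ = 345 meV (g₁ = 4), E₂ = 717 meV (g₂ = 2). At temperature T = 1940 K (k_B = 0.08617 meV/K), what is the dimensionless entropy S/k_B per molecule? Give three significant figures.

1.39

k_BT = 0.08617 × 1940 K = 167.17 meV.
Eᵢ/kT = 0, 2.0638, 4.2890.
Z = Σ gᵢe^(−Eᵢ/kT) = 2·e^(−0) + 4·e^(−2.0638) + 2·e^(−4.2890) = 2.0000 + 0.50788 + 0.027437 = 2.5353.
⟨E⟩ = Σ EᵢPᵢ = 76.871 meV.
S/k_B = ln Z + ⟨E⟩/kT = ln(2.5353) + 76.871/167.17 = 0.93031 + 0.45984 = 1.39.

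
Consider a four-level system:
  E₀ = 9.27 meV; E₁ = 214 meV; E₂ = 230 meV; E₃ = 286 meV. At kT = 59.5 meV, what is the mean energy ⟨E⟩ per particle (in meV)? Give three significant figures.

Eᵢ/kT = 0.15580, 3.5966, 3.8655, 4.8067.
Z = Σ e^(−Eᵢ/kT) = e^(−0.15580) + e^(−3.5966) + e^(−3.8655) + e^(−4.8067) = 0.85573 + 0.027417 + 0.020952 + 0.0081748 = 0.91227.
⟨E⟩ = Σ Eᵢ e^(−Eᵢ/kT) / Z = (9.27·0.85573 + 214·0.027417 + 230·0.020952 + 286·0.0081748) / 0.91227 = 23.0 meV.

23.0 meV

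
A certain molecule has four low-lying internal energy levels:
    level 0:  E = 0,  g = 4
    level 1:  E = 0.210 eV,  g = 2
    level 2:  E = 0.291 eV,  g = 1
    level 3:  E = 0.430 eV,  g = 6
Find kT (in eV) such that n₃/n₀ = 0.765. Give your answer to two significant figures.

0.64 eV

n₃/n₀ = (g₃/g₀) exp[−(E₃−E₀)/kT] = 0.765.
⇒ (E₃−E₀)/kT = ln((6/4)/0.765) = ln(1.961) = 0.6735.
kT = 0.430 eV / 0.6735 = 0.64 eV.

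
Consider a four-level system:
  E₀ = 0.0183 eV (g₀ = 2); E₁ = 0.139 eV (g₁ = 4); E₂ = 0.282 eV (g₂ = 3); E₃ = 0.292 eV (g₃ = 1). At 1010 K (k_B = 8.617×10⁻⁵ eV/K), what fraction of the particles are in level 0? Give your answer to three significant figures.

k_BT = 8.617×10⁻⁵ × 1010 K = 0.087032 eV.
Eᵢ/kT = 0.21027, 1.5971, 3.2402, 3.3551.
Z = Σ gᵢe^(−Eᵢ/kT) = 2·e^(−0.21027) + 4·e^(−1.5971) + 3·e^(−3.2402) + 1·e^(−3.3551) = 1.6207 + 0.80993 + 0.11747 + 0.034906 = 2.5830.
P₀ = g₀ e^(−E₀/kT) / Z = 1.6207/2.5830 = 0.627.

0.627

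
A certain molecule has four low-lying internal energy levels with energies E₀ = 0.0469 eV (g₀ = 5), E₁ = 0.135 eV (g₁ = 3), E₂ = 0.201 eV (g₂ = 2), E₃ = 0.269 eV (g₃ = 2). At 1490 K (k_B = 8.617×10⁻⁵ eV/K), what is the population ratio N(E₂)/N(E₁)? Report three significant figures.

k_BT = 8.617×10⁻⁵ × 1490 K = 0.12839 eV.
n₂/n₁ = (g₂/g₁) exp[−(E₂−E₁)/kT] = (2/3) × exp(−(0.066 eV)/(0.12839 eV)) = (2/3) × exp(-0.51406) = 0.399.

0.399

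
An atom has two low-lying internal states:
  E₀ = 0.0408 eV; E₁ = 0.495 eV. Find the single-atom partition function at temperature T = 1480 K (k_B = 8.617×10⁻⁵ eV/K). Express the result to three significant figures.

Z = 0.747

k_BT = 8.617×10⁻⁵ × 1480 K = 0.12753 eV.
Eᵢ/kT = 0.31992, 3.8814.
Z = Σ e^(−Eᵢ/kT) = e^(−0.31992) + e^(−3.8814) = 0.72621 + 0.020622 = 0.74683.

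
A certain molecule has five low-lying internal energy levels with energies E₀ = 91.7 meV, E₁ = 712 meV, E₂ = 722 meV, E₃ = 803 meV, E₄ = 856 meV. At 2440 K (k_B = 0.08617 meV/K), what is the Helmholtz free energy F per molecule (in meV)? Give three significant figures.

60.0 meV

k_BT = 0.08617 × 2440 K = 210.25 meV.
Eᵢ/kT = 0.43615, 3.3864, 3.4340, 3.8193, 4.0713.
Z = Σ e^(−Eᵢ/kT) = e^(−0.43615) + e^(−3.3864) + e^(−3.4340) + e^(−3.8193) + e^(−4.0713) = 0.64652 + 0.033830 + 0.032258 + 0.021943 + 0.017055 = 0.75161.
F = −kT ln Z = −210.25 × ln(0.75161) = −210.25 × -0.28554 = 60.0 meV.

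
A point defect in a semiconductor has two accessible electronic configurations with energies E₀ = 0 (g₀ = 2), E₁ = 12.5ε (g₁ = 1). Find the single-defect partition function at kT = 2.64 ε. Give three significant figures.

Eᵢ/kT = 0, 4.7348.
Z = Σ gᵢe^(−Eᵢ/kT) = 2·e^(−0) + 1·e^(−4.7348) = 2.0000 + 0.0087842 = 2.0088.

Z = 2.01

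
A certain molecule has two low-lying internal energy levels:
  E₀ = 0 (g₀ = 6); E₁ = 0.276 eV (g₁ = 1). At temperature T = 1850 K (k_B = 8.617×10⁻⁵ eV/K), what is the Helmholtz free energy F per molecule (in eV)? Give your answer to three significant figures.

-0.290 eV

k_BT = 8.617×10⁻⁵ × 1850 K = 0.15941 eV.
Eᵢ/kT = 0, 1.7314.
Z = Σ gᵢe^(−Eᵢ/kT) = 6·e^(−0) + 1·e^(−1.7314) = 6.0000 + 0.17704 = 6.1770.
F = −kT ln Z = −0.15941 × ln(6.1770) = −0.15941 × 1.8208 = -0.290 eV.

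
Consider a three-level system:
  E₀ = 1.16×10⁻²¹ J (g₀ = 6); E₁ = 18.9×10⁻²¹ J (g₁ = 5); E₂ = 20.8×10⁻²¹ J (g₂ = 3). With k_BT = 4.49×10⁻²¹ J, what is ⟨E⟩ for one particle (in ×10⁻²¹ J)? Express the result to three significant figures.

1.56 ×10⁻²¹ J

Eᵢ/kT = 0.25835, 4.2094, 4.6325.
Z = Σ gᵢe^(−Eᵢ/kT) = 6·e^(−0.25835) + 5·e^(−4.2094) + 3·e^(−4.6325) = 4.6339 + 0.074276 + 0.029191 = 4.7374.
⟨E⟩ = Σ Eᵢ gᵢe^(−Eᵢ/kT) / Z = (1.16·4.6339 + 18.9·0.074276 + 20.8·0.029191) / 4.7374 = 1.56 ×10⁻²¹ J.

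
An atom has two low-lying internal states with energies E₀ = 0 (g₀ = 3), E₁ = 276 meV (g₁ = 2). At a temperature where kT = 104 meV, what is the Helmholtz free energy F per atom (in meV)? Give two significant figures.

Eᵢ/kT = 0, 2.654.
Z = Σ gᵢe^(−Eᵢ/kT) = 3·e^(−0) + 2·e^(−2.654) = 3.000 + 0.1407 = 3.141.
F = −kT ln Z = −104 × ln(3.141) = −104 × 1.145 = -120 meV.

-120 meV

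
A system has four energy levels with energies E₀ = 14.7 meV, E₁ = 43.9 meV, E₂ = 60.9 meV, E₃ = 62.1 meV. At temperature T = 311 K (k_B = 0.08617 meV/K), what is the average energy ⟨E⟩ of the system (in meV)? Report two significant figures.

k_BT = 0.08617 × 311 K = 26.80 meV.
Eᵢ/kT = 0.5485, 1.638, 2.272, 2.317.
Z = Σ e^(−Eᵢ/kT) = e^(−0.5485) + e^(−1.638) + e^(−2.272) + e^(−2.317) = 0.5778 + 0.1944 + 0.1031 + 0.09857 = 0.9739.
⟨E⟩ = Σ Eᵢ e^(−Eᵢ/kT) / Z = (14.7·0.5778 + 43.9·0.1944 + 60.9·0.1031 + 62.1·0.09857) / 0.9739 = 30 meV.

30 meV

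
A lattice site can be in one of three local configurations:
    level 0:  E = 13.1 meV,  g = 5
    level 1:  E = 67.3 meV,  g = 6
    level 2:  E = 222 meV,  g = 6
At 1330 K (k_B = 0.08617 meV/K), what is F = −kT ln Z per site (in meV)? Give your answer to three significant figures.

k_BT = 0.08617 × 1330 K = 114.61 meV.
Eᵢ/kT = 0.11430, 0.58721, 1.9370.
Z = Σ gᵢe^(−Eᵢ/kT) = 5·e^(−0.11430) + 6·e^(−0.58721) + 6·e^(−1.9370) = 4.4600 + 3.3353 + 0.86481 = 8.6601.
F = −kT ln Z = −114.61 × ln(8.6601) = −114.61 × 2.1587 = -247 meV.

-247 meV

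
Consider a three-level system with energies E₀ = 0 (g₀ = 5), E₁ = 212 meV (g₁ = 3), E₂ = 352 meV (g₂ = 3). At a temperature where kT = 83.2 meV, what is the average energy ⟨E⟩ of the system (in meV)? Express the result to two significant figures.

Eᵢ/kT = 0, 2.548, 4.231.
Z = Σ gᵢe^(−Eᵢ/kT) = 5·e^(−0) + 3·e^(−2.548) + 3·e^(−4.231) = 5.000 + 0.2347 + 0.04361 = 5.278.
⟨E⟩ = Σ Eᵢ gᵢe^(−Eᵢ/kT) / Z = (0·5.000 + 212·0.2347 + 352·0.04361) / 5.278 = 12 meV.

12 meV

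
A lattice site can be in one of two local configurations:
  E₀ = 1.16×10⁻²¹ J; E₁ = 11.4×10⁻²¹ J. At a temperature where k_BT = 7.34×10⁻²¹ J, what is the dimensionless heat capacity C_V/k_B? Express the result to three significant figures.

0.310

Eᵢ/kT = 0.15804, 1.5531.
Z = Σ e^(−Eᵢ/kT) = e^(−0.15804) + e^(−1.5531) = 0.85382 + 0.21159 = 1.0654.
⟨E⟩ = 3.1937, ⟨E²⟩ = 26.889.
C_V/k_B = (⟨E²⟩ − ⟨E⟩²)/(kT)² = (26.889 − 10.200)/53.876 = 0.310.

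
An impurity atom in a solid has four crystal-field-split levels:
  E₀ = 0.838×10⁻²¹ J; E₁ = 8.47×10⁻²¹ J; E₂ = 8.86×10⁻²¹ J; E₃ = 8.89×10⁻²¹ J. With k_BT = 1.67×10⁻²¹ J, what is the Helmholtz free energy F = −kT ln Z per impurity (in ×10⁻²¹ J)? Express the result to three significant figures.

0.794 ×10⁻²¹ J

Eᵢ/kT = 0.50180, 5.0719, 5.3054, 5.3234.
Z = Σ e^(−Eᵢ/kT) = e^(−0.50180) + e^(−5.0719) + e^(−5.3054) + e^(−5.3234) = 0.60544 + 0.0062705 + 0.0049647 + 0.0048761 = 0.62155.
F = −kT ln Z = −1.67 × ln(0.62155) = −1.67 × -0.47554 = 0.794 ×10⁻²¹ J.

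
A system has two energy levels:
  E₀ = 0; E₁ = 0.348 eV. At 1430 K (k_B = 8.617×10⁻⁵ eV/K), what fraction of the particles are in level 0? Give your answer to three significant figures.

0.944

k_BT = 8.617×10⁻⁵ × 1430 K = 0.12322 eV.
Eᵢ/kT = 0, 2.8242.
Z = Σ e^(−Eᵢ/kT) = e^(−0) + e^(−2.8242) = 1.0000 + 0.059356 = 1.0594.
P₀ = e^(−E₀/kT) / Z = 1.0000/1.0594 = 0.944.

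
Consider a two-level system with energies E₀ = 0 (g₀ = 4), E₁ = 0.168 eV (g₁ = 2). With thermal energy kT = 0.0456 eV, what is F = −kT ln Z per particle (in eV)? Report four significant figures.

Eᵢ/kT = 0, 3.68421.
Z = Σ gᵢe^(−Eᵢ/kT) = 4·e^(−0) + 2·e^(−3.68421) = 4.00000 + 0.0502340 = 4.05023.
F = −kT ln Z = −0.0456 × ln(4.05023) = −0.0456 × 1.39877 = -0.06378 eV.

-0.06378 eV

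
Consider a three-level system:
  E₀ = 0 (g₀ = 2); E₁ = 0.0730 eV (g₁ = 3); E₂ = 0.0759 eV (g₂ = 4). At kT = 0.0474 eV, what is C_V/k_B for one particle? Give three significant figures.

0.604

Eᵢ/kT = 0, 1.5401, 1.6013.
Z = Σ gᵢe^(−Eᵢ/kT) = 2·e^(−0) + 3·e^(−1.5401) + 4·e^(−1.6013) = 2.0000 + 0.64308 + 0.80654 = 3.4496.
⟨E⟩ = 0.031355 eV, ⟨E²⟩ = 0.0023404 eV².
C_V/k_B = (⟨E²⟩ − ⟨E⟩²)/(kT)² = (0.0023404 − 0.00098314)/0.0022468 = 0.604.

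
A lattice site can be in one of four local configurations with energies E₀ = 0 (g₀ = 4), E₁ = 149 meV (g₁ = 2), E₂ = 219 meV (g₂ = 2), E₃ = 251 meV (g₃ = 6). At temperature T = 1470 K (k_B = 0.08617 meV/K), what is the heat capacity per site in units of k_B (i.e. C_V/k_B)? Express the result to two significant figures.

0.63

k_BT = 0.08617 × 1470 K = 126.7 meV.
Eᵢ/kT = 0, 1.176, 1.728, 1.981.
Z = Σ gᵢe^(−Eᵢ/kT) = 4·e^(−0) + 2·e^(−1.176) + 2·e^(−1.728) + 6·e^(−1.981) = 4.000 + 0.6170 + 0.3553 + 0.8276 = 5.800.
⟨E⟩ = 65.08 meV, ⟨E²⟩ = 14290 meV².
C_V/k_B = (⟨E²⟩ − ⟨E⟩²)/(kT)² = (14290 − 4235)/16050 = 0.63.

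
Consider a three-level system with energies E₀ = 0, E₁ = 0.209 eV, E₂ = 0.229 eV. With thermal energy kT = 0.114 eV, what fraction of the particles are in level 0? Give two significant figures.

0.77

Eᵢ/kT = 0, 1.833, 2.009.
Z = Σ e^(−Eᵢ/kT) = e^(−0) + e^(−1.833) + e^(−2.009) = 1.000 + 0.1599 + 0.1341 = 1.294.
P₀ = e^(−E₀/kT) / Z = 1.000/1.294 = 0.77.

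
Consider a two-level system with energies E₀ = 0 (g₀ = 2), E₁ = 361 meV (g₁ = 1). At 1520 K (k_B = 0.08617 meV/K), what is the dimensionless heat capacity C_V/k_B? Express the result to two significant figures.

k_BT = 0.08617 × 1520 K = 131.0 meV.
Eᵢ/kT = 0, 2.756.
Z = Σ gᵢe^(−Eᵢ/kT) = 2·e^(−0) + 1·e^(−2.756) = 2.000 + 0.06355 = 2.064.
⟨E⟩ = 11.12 meV, ⟨E²⟩ = 4013 meV².
C_V/k_B = (⟨E²⟩ − ⟨E⟩²)/(kT)² = (4013 − 123.7)/17160 = 0.23.

0.23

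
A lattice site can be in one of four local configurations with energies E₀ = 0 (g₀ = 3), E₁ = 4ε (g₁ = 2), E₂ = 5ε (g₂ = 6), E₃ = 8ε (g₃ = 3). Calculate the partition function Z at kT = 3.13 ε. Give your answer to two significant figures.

Z = 5.0

Eᵢ/kT = 0, 1.278, 1.597, 2.556.
Z = Σ gᵢe^(−Eᵢ/kT) = 3·e^(−0) + 2·e^(−1.278) + 6·e^(−1.597) + 3·e^(−2.556) = 3.000 + 0.5572 + 1.215 + 0.2328 = 5.005.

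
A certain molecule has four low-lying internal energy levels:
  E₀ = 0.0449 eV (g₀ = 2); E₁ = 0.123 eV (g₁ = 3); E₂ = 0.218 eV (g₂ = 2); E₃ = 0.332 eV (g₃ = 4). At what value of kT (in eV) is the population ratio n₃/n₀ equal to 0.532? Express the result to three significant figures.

n₃/n₀ = (g₃/g₀) exp[−(E₃−E₀)/kT] = 0.532.
⇒ (E₃−E₀)/kT = ln((4/2)/0.532) = ln(3.7594) = 1.3243.
kT = 0.2871 eV / 1.3243 = 0.217 eV.

0.217 eV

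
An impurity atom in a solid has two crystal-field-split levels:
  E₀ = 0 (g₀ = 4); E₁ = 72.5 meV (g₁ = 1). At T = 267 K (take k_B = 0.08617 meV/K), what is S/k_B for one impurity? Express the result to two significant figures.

k_BT = 0.08617 × 267 K = 23.01 meV.
Eᵢ/kT = 0, 3.151.
Z = Σ gᵢe^(−Eᵢ/kT) = 4·e^(−0) + 1·e^(−3.151) = 4.000 + 0.04281 = 4.043.
⟨E⟩ = Σ EᵢPᵢ = 0.7677 meV.
S/k_B = ln Z + ⟨E⟩/kT = ln(4.043) + 0.7677/23.01 = 1.397 + 0.03336 = 1.4.

1.4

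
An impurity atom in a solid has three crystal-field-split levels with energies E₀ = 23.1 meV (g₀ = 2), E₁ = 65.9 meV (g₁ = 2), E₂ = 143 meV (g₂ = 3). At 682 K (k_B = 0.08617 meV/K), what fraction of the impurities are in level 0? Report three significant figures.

0.596

k_BT = 0.08617 × 682 K = 58.768 meV.
Eᵢ/kT = 0.39307, 1.1214, 2.4333.
Z = Σ gᵢe^(−Eᵢ/kT) = 2·e^(−0.39307) + 2·e^(−1.1214) + 3·e^(−2.4333) = 1.3500 + 0.65165 + 0.26324 = 2.2649.
P₀ = g₀ e^(−E₀/kT) / Z = 1.3500/2.2649 = 0.596.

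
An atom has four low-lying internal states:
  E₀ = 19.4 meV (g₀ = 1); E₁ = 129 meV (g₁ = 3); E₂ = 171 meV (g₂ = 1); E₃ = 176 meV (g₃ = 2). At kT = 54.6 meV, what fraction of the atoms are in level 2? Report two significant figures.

Eᵢ/kT = 0.3553, 2.363, 3.132, 3.223.
Z = Σ gᵢe^(−Eᵢ/kT) = 1·e^(−0.3553) + 3·e^(−2.363) + 1·e^(−3.132) + 2·e^(−3.223) = 0.7010 + 0.2824 + 0.04363 + 0.07967 = 1.107.
P₂ = g₂ e^(−E₂/kT) / Z = 0.04363/1.107 = 0.039.

0.039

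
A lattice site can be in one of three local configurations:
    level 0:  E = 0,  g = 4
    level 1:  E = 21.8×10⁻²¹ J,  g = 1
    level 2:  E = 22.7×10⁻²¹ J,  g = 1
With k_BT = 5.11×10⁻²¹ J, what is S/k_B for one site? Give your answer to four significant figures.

Eᵢ/kT = 0, 4.26614, 4.44227.
Z = Σ gᵢe^(−Eᵢ/kT) = 4·e^(−0) + 1·e^(−4.26614) + 1·e^(−4.44227) = 4.00000 + 0.0140359 + 0.0117692 = 4.02581.
⟨E⟩ = Σ EᵢPᵢ = 0.142367 ×10⁻²¹ J.
S/k_B = ln Z + ⟨E⟩/kT = ln(4.02581) + 0.142367/5.11 = 1.39273 + 0.0278605 = 1.421.

1.421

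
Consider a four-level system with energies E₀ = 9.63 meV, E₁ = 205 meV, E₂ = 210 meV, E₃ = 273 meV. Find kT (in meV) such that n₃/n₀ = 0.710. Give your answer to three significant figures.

769 meV

n₃/n₀ = exp[−(E₃−E₀)/kT] = 0.710.
⇒ (E₃−E₀)/kT = ln(1/0.710) = ln(1.4085) = 0.34253.
kT = 263.37 meV / 0.34253 = 769 meV.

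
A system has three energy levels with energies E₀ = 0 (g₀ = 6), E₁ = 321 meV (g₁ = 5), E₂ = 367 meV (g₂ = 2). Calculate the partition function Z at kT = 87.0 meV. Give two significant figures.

Z = 6.2

Eᵢ/kT = 0, 3.690, 4.218.
Z = Σ gᵢe^(−Eᵢ/kT) = 6·e^(−0) + 5·e^(−3.690) + 2·e^(−4.218) = 6.000 + 0.1249 + 0.02946 = 6.154.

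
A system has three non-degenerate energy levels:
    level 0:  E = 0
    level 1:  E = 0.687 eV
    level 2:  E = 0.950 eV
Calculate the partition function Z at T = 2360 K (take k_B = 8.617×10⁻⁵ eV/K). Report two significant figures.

Z = 1.0

k_BT = 8.617×10⁻⁵ × 2360 K = 0.2034 eV.
Eᵢ/kT = 0, 3.378, 4.671.
Z = Σ e^(−Eᵢ/kT) = e^(−0) + e^(−3.378) + e^(−4.671) = 1.000 + 0.03412 + 0.009363 = 1.043.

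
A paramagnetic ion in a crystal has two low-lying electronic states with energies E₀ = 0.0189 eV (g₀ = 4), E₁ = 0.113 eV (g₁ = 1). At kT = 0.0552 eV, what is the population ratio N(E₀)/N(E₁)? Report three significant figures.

n₀/n₁ = (g₀/g₁) exp[−(E₀−E₁)/kT] = (4/1) × exp(−(-0.0941 eV)/(0.0552 eV)) = (4/1) × exp(1.7047) = 22.0.

22.0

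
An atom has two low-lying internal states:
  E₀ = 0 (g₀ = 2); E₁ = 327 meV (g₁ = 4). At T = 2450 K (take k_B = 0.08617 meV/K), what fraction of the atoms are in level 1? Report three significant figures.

k_BT = 0.08617 × 2450 K = 211.12 meV.
Eᵢ/kT = 0, 1.5489.
Z = Σ gᵢe^(−Eᵢ/kT) = 2·e^(−0) + 4·e^(−1.5489) = 2.0000 + 0.84993 = 2.8499.
P₁ = g₁ e^(−E₁/kT) / Z = 0.84993/2.8499 = 0.298.

0.298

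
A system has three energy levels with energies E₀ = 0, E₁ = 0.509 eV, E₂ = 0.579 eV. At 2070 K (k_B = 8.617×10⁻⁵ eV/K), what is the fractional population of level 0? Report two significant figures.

k_BT = 8.617×10⁻⁵ × 2070 K = 0.1784 eV.
Eᵢ/kT = 0, 2.853, 3.246.
Z = Σ e^(−Eᵢ/kT) = e^(−0) + e^(−2.853) + e^(−3.246) = 1.000 + 0.05767 + 0.03893 = 1.097.
P₀ = e^(−E₀/kT) / Z = 1.000/1.097 = 0.91.

0.91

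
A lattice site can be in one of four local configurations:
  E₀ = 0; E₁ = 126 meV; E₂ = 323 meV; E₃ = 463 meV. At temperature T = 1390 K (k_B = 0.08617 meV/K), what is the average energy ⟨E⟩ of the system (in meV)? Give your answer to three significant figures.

52.5 meV

k_BT = 0.08617 × 1390 K = 119.78 meV.
Eᵢ/kT = 0, 1.0519, 2.6966, 3.8654.
Z = Σ e^(−Eᵢ/kT) = e^(−0) + e^(−1.0519) + e^(−2.6966) + e^(−3.8654) = 1.0000 + 0.34927 + 0.067434 + 0.020955 = 1.4377.
⟨E⟩ = Σ Eᵢ e^(−Eᵢ/kT) / Z = (0·1.0000 + 126·0.34927 + 323·0.067434 + 463·0.020955) / 1.4377 = 52.5 meV.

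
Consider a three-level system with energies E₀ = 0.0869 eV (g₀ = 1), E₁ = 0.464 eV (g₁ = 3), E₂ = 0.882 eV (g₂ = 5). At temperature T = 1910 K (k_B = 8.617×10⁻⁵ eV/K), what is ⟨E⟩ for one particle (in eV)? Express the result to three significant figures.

0.196 eV

k_BT = 8.617×10⁻⁵ × 1910 K = 0.16458 eV.
Eᵢ/kT = 0.52801, 2.8193, 5.3591.
Z = Σ gᵢe^(−Eᵢ/kT) = 1·e^(−0.52801) + 3·e^(−2.8193) + 5·e^(−5.3591) = 0.58978 + 0.17894 + 0.023526 = 0.79225.
⟨E⟩ = Σ Eᵢ gᵢe^(−Eᵢ/kT) / Z = (0.0869·0.58978 + 0.464·0.17894 + 0.882·0.023526) / 0.79225 = 0.196 eV.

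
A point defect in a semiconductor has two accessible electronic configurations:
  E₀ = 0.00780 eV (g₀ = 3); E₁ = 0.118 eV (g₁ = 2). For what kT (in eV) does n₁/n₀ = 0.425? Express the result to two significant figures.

n₁/n₀ = (g₁/g₀) exp[−(E₁−E₀)/kT] = 0.425.
⇒ (E₁−E₀)/kT = ln((2/3)/0.425) = ln(1.569) = 0.4504.
kT = 0.11020 eV / 0.4504 = 0.24 eV.

0.24 eV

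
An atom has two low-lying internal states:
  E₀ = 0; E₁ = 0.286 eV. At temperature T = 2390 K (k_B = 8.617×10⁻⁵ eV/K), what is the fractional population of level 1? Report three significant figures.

0.200

k_BT = 8.617×10⁻⁵ × 2390 K = 0.20595 eV.
Eᵢ/kT = 0, 1.3887.
Z = Σ e^(−Eᵢ/kT) = e^(−0) + e^(−1.3887) = 1.0000 + 0.24940 = 1.2494.
P₁ = e^(−E₁/kT) / Z = 0.24940/1.2494 = 0.200.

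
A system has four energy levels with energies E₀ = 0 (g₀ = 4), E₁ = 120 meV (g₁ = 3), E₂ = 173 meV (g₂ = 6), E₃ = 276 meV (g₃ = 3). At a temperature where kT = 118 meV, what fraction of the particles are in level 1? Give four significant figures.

0.1605

Eᵢ/kT = 0, 1.01695, 1.46610, 2.33898.
Z = Σ gᵢe^(−Eᵢ/kT) = 4·e^(−0) + 3·e^(−1.01695) + 6·e^(−1.46610) + 3·e^(−2.33898) = 4.00000 + 1.08509 + 1.38494 + 0.289278 = 6.75931.
P₁ = g₁ e^(−E₁/kT) / Z = 1.08509/6.75931 = 0.1605.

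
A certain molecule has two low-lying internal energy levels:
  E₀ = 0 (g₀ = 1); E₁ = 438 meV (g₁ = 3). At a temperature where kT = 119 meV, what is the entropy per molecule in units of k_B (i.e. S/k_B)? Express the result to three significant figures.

Eᵢ/kT = 0, 3.6807.
Z = Σ gᵢe^(−Eᵢ/kT) = 1·e^(−0) + 3·e^(−3.6807) = 1.0000 + 0.075616 = 1.0756.
⟨E⟩ = Σ EᵢPᵢ = 30.792 meV.
S/k_B = ln Z + ⟨E⟩/kT = ln(1.0756) + 30.792/119 = 0.072879 + 0.25876 = 0.332.

0.332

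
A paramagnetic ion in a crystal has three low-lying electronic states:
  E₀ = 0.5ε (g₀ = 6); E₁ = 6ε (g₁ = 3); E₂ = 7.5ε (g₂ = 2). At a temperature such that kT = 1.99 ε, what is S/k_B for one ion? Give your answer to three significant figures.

1.95

Eᵢ/kT = 0.25126, 3.0151, 3.7688.
Z = Σ gᵢe^(−Eᵢ/kT) = 6·e^(−0.25126) + 3·e^(−3.0151) + 2·e^(−3.7688) = 4.6669 + 0.14712 + 0.046159 = 4.8602.
⟨E⟩ = Σ EᵢPᵢ = 0.73297 ε.
S/k_B = ln Z + ⟨E⟩/kT = ln(4.8602) + 0.73297/1.99 = 1.5811 + 0.36833 = 1.95.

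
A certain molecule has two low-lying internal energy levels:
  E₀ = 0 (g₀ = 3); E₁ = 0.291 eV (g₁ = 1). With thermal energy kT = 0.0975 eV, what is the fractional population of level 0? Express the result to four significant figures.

0.9834

Eᵢ/kT = 0, 2.98462.
Z = Σ gᵢe^(−Eᵢ/kT) = 3·e^(−0) + 1·e^(−2.98462) = 3.00000 + 0.0505587 = 3.05056.
P₀ = g₀ e^(−E₀/kT) / Z = 3.00000/3.05056 = 0.9834.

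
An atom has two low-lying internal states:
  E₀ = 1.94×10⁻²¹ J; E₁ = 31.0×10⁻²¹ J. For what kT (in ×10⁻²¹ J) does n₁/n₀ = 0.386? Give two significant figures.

31 ×10⁻²¹ J

n₁/n₀ = exp[−(E₁−E₀)/kT] = 0.386.
⇒ (E₁−E₀)/kT = ln(1/0.386) = ln(2.591) = 0.9520.
kT = 29.06 ×10⁻²¹ J / 0.9520 = 31 ×10⁻²¹ J.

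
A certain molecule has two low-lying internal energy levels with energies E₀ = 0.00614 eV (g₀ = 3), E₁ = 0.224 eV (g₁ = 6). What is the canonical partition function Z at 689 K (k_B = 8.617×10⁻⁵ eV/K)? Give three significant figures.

Z = 2.84

k_BT = 8.617×10⁻⁵ × 689 K = 0.059371 eV.
Eᵢ/kT = 0.10342, 3.7729.
Z = Σ gᵢe^(−Eᵢ/kT) = 3·e^(−0.10342) + 6·e^(−3.7729) = 2.7052 + 0.13791 = 2.8431.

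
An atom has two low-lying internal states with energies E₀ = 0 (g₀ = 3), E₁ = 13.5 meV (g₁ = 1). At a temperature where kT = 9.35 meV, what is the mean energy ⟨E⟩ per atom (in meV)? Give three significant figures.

Eᵢ/kT = 0, 1.4439.
Z = Σ gᵢe^(−Eᵢ/kT) = 3·e^(−0) + 1·e^(−1.4439) = 3.0000 + 0.23601 = 3.2360.
⟨E⟩ = Σ Eᵢ gᵢe^(−Eᵢ/kT) / Z = (0·3.0000 + 13.5·0.23601) / 3.2360 = 0.985 meV.

0.985 meV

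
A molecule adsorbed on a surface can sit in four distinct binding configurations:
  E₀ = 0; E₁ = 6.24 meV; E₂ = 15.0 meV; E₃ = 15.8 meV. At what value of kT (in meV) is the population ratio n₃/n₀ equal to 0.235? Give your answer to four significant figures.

10.91 meV

n₃/n₀ = exp[−(E₃−E₀)/kT] = 0.235.
⇒ (E₃−E₀)/kT = ln(1/0.235) = ln(4.25532) = 1.44817.
kT = 15.8 meV / 1.44817 = 10.91 meV.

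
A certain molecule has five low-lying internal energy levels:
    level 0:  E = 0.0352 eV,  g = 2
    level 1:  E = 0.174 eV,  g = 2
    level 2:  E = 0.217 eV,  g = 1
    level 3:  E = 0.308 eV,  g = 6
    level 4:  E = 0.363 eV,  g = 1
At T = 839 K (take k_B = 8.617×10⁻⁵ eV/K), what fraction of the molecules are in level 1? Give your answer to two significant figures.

k_BT = 8.617×10⁻⁵ × 839 K = 0.07230 eV.
Eᵢ/kT = 0.4869, 2.407, 3.001, 4.260, 5.021.
Z = Σ gᵢe^(−Eᵢ/kT) = 2·e^(−0.4869) + 2·e^(−2.407) + 1·e^(−3.001) + 6·e^(−4.260) + 1·e^(−5.021) = 1.229 + 0.1802 + 0.04974 + 0.08473 + 0.006598 = 1.550.
P₁ = g₁ e^(−E₁/kT) / Z = 0.1802/1.550 = 0.12.

0.12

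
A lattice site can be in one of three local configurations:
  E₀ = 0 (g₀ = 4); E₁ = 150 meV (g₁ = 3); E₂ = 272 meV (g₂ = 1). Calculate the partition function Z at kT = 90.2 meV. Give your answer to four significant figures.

Eᵢ/kT = 0, 1.66297, 3.01552.
Z = Σ gᵢe^(−Eᵢ/kT) = 4·e^(−0) + 3·e^(−1.66297) + 1·e^(−3.01552) = 4.00000 + 0.568725 + 0.0490203 = 4.61775.

Z = 4.618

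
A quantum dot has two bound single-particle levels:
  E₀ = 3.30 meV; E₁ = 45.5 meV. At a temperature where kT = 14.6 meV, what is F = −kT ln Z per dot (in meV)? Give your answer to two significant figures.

2.5 meV

Eᵢ/kT = 0.2260, 3.116.
Z = Σ e^(−Eᵢ/kT) = e^(−0.2260) + e^(−3.116) = 0.7977 + 0.04433 = 0.8420.
F = −kT ln Z = −14.6 × ln(0.8420) = −14.6 × -0.1720 = 2.5 meV.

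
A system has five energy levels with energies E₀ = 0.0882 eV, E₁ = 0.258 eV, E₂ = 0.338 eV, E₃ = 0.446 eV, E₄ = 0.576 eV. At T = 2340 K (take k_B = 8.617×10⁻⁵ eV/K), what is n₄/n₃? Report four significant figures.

k_BT = 8.617×10⁻⁵ × 2340 K = 0.201638 eV.
n₄/n₃ = exp[−(E₄−E₃)/kT] = exp(−(0.130 eV)/(0.201638 eV)) = exp(-0.644720) = 0.5248.

0.5248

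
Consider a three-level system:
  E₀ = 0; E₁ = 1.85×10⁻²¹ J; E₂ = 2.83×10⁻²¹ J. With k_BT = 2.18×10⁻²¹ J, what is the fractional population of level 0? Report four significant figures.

Eᵢ/kT = 0, 0.848624, 1.29817.
Z = Σ e^(−Eᵢ/kT) = e^(−0) + e^(−0.848624) + e^(−1.29817) = 1.00000 + 0.428003 + 0.273031 = 1.70103.
P₀ = e^(−E₀/kT) / Z = 1.00000/1.70103 = 0.5879.

0.5879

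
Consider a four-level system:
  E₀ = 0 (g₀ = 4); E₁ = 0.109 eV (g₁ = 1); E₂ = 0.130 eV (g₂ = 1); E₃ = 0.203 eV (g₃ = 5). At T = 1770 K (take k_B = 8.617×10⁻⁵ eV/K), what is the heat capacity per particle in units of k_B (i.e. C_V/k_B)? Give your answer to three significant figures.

0.308

k_BT = 8.617×10⁻⁵ × 1770 K = 0.15252 eV.
Eᵢ/kT = 0, 0.71466, 0.85235, 1.3310.
Z = Σ gᵢe^(−Eᵢ/kT) = 4·e^(−0) + 1·e^(−0.71466) + 1·e^(−0.85235) + 5·e^(−1.3310) = 4.0000 + 0.48936 + 0.42641 + 1.3211 = 6.2369.
⟨E⟩ = 0.060440 eV, ⟨E²⟩ = 0.010817 eV².
C_V/k_B = (⟨E²⟩ − ⟨E⟩²)/(kT)² = (0.010817 − 0.0036530)/0.023262 = 0.308.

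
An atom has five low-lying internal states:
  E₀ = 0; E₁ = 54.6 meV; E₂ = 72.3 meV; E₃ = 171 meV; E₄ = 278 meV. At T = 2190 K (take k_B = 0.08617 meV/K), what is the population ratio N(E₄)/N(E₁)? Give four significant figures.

0.3061

k_BT = 0.08617 × 2190 K = 188.712 meV.
n₄/n₁ = exp[−(E₄−E₁)/kT] = exp(−(223.4 meV)/(188.712 meV)) = exp(-1.18381) = 0.3061.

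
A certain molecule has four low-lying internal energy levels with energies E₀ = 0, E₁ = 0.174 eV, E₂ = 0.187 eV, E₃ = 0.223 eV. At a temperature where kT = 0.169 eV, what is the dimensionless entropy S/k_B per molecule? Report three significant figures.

Eᵢ/kT = 0, 1.0296, 1.1065, 1.3195.
Z = Σ e^(−Eᵢ/kT) = e^(−0) + e^(−1.0296) + e^(−1.1065) + e^(−1.3195) = 1.0000 + 0.35715 + 0.33071 + 0.26727 = 1.9551.
⟨E⟩ = Σ EᵢPᵢ = 0.093902 eV.
S/k_B = ln Z + ⟨E⟩/kT = ln(1.9551) + 0.093902/0.169 = 0.67044 + 0.55563 = 1.23.

1.23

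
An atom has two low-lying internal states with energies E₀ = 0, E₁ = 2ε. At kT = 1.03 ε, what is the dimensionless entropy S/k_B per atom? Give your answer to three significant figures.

0.378

Eᵢ/kT = 0, 1.9417.
Z = Σ e^(−Eᵢ/kT) = e^(−0) + e^(−1.9417) = 1.0000 + 0.14346 = 1.1435.
⟨E⟩ = Σ EᵢPᵢ = 0.25091 ε.
S/k_B = ln Z + ⟨E⟩/kT = ln(1.1435) + 0.25091/1.03 = 0.13409 + 0.24360 = 0.378.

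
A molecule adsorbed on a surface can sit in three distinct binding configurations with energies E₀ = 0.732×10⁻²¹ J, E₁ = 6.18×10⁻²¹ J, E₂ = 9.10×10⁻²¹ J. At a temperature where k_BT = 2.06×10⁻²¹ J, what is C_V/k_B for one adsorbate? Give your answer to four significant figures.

Eᵢ/kT = 0.355340, 3.00000, 4.41748.
Z = Σ e^(−Eᵢ/kT) = e^(−0.355340) + e^(−3.00000) + e^(−4.41748) = 0.700935 + 0.0497871 + 0.0120646 = 0.762787.
⟨E⟩ = 1.21994, ⟨E²⟩ = 4.29496.
C_V/k_B = (⟨E²⟩ − ⟨E⟩²)/(kT)² = (4.29496 − 1.48825)/4.24360 = 0.6614.

0.6614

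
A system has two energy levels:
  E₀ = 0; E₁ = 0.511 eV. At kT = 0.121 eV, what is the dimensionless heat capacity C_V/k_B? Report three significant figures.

0.254

Eᵢ/kT = 0, 4.2231.
Z = Σ e^(−Eᵢ/kT) = e^(−0) + e^(−4.2231) = 1.0000 + 0.014653 = 1.0147.
⟨E⟩ = 0.0073792 eV, ⟨E²⟩ = 0.0037708 eV².
C_V/k_B = (⟨E²⟩ − ⟨E⟩²)/(kT)² = (0.0037708 − 0.000054453)/0.014641 = 0.254.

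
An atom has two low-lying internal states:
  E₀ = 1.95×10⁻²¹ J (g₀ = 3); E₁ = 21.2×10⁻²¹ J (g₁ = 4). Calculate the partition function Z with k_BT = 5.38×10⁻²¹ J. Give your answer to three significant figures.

Eᵢ/kT = 0.36245, 3.9405.
Z = Σ gᵢe^(−Eᵢ/kT) = 3·e^(−0.36245) + 4·e^(−3.9405) = 2.0879 + 0.077754 = 2.1657.

Z = 2.17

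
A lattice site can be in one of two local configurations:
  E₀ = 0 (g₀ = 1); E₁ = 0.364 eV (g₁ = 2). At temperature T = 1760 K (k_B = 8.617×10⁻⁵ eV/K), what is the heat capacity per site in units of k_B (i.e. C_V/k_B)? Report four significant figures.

0.7487

k_BT = 8.617×10⁻⁵ × 1760 K = 0.151659 eV.
Eᵢ/kT = 0, 2.40012.
Z = Σ gᵢe^(−Eᵢ/kT) = 1·e^(−0) + 2·e^(−2.40012) = 1.00000 + 0.181414 = 1.18141.
⟨E⟩ = 0.0558948 eV, ⟨E²⟩ = 0.0203457 eV².
C_V/k_B = (⟨E²⟩ − ⟨E⟩²)/(kT)² = (0.0203457 − 0.00312423)/0.0230005 = 0.7487.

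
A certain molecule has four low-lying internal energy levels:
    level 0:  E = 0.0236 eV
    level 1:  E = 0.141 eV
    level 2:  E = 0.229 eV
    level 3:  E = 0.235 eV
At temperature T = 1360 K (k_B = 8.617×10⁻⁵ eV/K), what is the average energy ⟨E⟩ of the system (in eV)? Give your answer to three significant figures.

0.0902 eV

k_BT = 8.617×10⁻⁵ × 1360 K = 0.11719 eV.
Eᵢ/kT = 0.20138, 1.2032, 1.9541, 2.0053.
Z = Σ e^(−Eᵢ/kT) = e^(−0.20138) + e^(−1.2032) + e^(−1.9541) + e^(−2.0053) = 0.81760 + 0.30023 + 0.14169 + 0.13462 = 1.3941.
⟨E⟩ = Σ Eᵢ e^(−Eᵢ/kT) / Z = (0.0236·0.81760 + 0.141·0.30023 + 0.229·0.14169 + 0.235·0.13462) / 1.3941 = 0.0902 eV.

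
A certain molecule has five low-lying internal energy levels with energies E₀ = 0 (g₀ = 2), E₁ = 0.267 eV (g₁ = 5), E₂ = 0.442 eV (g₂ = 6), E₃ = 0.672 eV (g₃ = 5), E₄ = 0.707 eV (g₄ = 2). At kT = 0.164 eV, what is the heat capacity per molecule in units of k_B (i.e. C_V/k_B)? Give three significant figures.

Eᵢ/kT = 0, 1.6280, 2.6951, 4.0976, 4.3110.
Z = Σ gᵢe^(−Eᵢ/kT) = 2·e^(−0) + 5·e^(−1.6280) + 6·e^(−2.6951) + 5·e^(−4.0976) + 2·e^(−4.3110) = 2.0000 + 0.98161 + 0.40521 + 0.083062 + 0.026840 = 3.4967.
⟨E⟩ = 0.14756 eV, ⟨E²⟩ = 0.057216 eV².
C_V/k_B = (⟨E²⟩ − ⟨E⟩²)/(kT)² = (0.057216 − 0.021774)/0.026896 = 1.32.

1.32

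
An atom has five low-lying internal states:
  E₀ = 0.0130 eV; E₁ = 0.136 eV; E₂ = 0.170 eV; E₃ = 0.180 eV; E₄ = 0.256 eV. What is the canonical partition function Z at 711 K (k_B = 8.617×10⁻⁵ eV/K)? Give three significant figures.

k_BT = 8.617×10⁻⁵ × 711 K = 0.061267 eV.
Eᵢ/kT = 0.21219, 2.2198, 2.7747, 2.9380, 4.1784.
Z = Σ e^(−Eᵢ/kT) = e^(−0.21219) + e^(−2.2198) + e^(−2.7747) + e^(−2.9380) + e^(−4.1784) = 0.80881 + 0.10863 + 0.062368 + 0.052972 + 0.015323 = 1.0481.

Z = 1.05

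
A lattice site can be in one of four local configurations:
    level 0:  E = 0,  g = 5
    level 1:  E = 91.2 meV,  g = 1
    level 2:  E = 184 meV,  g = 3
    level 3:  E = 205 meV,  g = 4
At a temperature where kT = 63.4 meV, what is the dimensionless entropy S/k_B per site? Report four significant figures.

Eᵢ/kT = 0, 1.43849, 2.90221, 3.23344.
Z = Σ gᵢe^(−Eᵢ/kT) = 5·e^(−0) + 1·e^(−1.43849) + 3·e^(−2.90221) + 4·e^(−3.23344) = 5.00000 + 0.237286 + 0.164705 + 0.157687 = 5.55968.
⟨E⟩ = Σ EᵢPᵢ = 15.1577 meV.
S/k_B = ln Z + ⟨E⟩/kT = ln(5.55968) + 15.1577/63.4 = 1.71554 + 0.239080 = 1.955.

1.955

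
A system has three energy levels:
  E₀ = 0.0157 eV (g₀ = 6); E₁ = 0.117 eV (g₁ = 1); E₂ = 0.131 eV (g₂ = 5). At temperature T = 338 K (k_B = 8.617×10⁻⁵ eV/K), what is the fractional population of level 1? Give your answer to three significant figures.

k_BT = 8.617×10⁻⁵ × 338 K = 0.029125 eV.
Eᵢ/kT = 0.53906, 4.0172, 4.4979.
Z = Σ gᵢe^(−Eᵢ/kT) = 6·e^(−0.53906) + 1·e^(−4.0172) + 5·e^(−4.4979) = 3.4998 + 0.018003 + 0.055662 = 3.5735.
P₁ = g₁ e^(−E₁/kT) / Z = 0.018003/3.5735 = 0.00504.

0.00504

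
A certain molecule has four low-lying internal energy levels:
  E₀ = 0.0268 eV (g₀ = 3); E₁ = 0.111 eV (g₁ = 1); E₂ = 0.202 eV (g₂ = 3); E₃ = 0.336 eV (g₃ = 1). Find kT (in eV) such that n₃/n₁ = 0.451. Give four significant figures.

n₃/n₁ = (g₃/g₁) exp[−(E₃−E₁)/kT] = 0.451.
⇒ (E₃−E₁)/kT = ln((1/1)/0.451) = ln(2.21729) = 0.796286.
kT = 0.225 eV / 0.796286 = 0.2826 eV.

0.2826 eV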